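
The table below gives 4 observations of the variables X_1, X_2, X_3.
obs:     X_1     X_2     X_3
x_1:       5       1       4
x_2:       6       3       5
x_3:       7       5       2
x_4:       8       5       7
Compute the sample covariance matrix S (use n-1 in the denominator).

Step 1 — column means:
  mean(X_1) = (5 + 6 + 7 + 8) / 4 = 26/4 = 6.5
  mean(X_2) = (1 + 3 + 5 + 5) / 4 = 14/4 = 3.5
  mean(X_3) = (4 + 5 + 2 + 7) / 4 = 18/4 = 4.5

Step 2 — sample covariance S[i,j] = (1/(n-1)) · Σ_k (x_{k,i} - mean_i) · (x_{k,j} - mean_j), with n-1 = 3.
  S[X_1,X_1] = ((-1.5)·(-1.5) + (-0.5)·(-0.5) + (0.5)·(0.5) + (1.5)·(1.5)) / 3 = 5/3 = 1.6667
  S[X_1,X_2] = ((-1.5)·(-2.5) + (-0.5)·(-0.5) + (0.5)·(1.5) + (1.5)·(1.5)) / 3 = 7/3 = 2.3333
  S[X_1,X_3] = ((-1.5)·(-0.5) + (-0.5)·(0.5) + (0.5)·(-2.5) + (1.5)·(2.5)) / 3 = 3/3 = 1
  S[X_2,X_2] = ((-2.5)·(-2.5) + (-0.5)·(-0.5) + (1.5)·(1.5) + (1.5)·(1.5)) / 3 = 11/3 = 3.6667
  S[X_2,X_3] = ((-2.5)·(-0.5) + (-0.5)·(0.5) + (1.5)·(-2.5) + (1.5)·(2.5)) / 3 = 1/3 = 0.3333
  S[X_3,X_3] = ((-0.5)·(-0.5) + (0.5)·(0.5) + (-2.5)·(-2.5) + (2.5)·(2.5)) / 3 = 13/3 = 4.3333

S is symmetric (S[j,i] = S[i,j]). Assembling:

S = [[1.6667, 2.3333, 1],
 [2.3333, 3.6667, 0.3333],
 [1, 0.3333, 4.3333]]


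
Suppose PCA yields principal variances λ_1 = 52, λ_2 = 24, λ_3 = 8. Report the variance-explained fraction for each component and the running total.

Step 1 — total variance = trace(Sigma) = Σ λ_i = 52 + 24 + 8 = 84.

Step 2 — fraction explained by component i = λ_i / Σ λ:
  PC1: 52/84 = 0.619
  PC2: 24/84 = 0.2857
  PC3: 8/84 = 0.0952

Step 3 — cumulative fraction after k components = (λ_1 + ... + λ_k) / Σ λ:
  k = 1: 52/84 = 0.619
  k = 2: (52 + 24)/84 = 76/84 = 0.9048
  k = 3: (52 + 24 + 8)/84 = 84/84 = 1

Summary (fraction, with percent):

explained: PC1 0.619 (61.9%), PC2 0.2857 (28.57%), PC3 0.0952 (9.52%);  cumulative: 0.619, 0.9048, 1


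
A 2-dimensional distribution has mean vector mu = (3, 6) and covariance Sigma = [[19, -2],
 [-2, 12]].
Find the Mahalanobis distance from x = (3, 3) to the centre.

Step 1 — centre the observation: (x - mu) = (0, -3).

Step 2 — invert Sigma. det(Sigma) = 19·12 - (-2)² = 224.
  Sigma^{-1} = (1/det) · [[d, -b], [-b, a]] = [[0.0536, 0.0089],
 [0.0089, 0.0848]].

Step 3 — form the quadratic (x - mu)^T · Sigma^{-1} · (x - mu):
  Sigma^{-1} · (x - mu) = (-0.0268, -0.2545).
  (x - mu)^T · [Sigma^{-1} · (x - mu)] = (0)·(-0.0268) + (-3)·(-0.2545) = 0.7634.

Step 4 — take square root: d = √(0.7634) ≈ 0.8737.

d(x, mu) = √(0.7634) ≈ 0.8737


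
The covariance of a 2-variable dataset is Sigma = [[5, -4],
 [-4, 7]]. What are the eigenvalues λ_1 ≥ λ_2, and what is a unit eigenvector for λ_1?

Step 1 — characteristic polynomial of 2×2 Sigma:
  det(Sigma - λI) = λ² - trace · λ + det = 0.
  trace = 5 + 7 = 12, det = 5·7 - (-4)² = 19.
Step 2 — discriminant:
  Δ = trace² - 4·det = 144 - 76 = 68.
Step 3 — eigenvalues:
  λ = (trace ± √Δ)/2 = (12 ± 8.2462)/2,
  λ_1 = 10.1231,  λ_2 = 1.8769.

Step 4 — unit eigenvector for λ_1: solve (Sigma - λ_1 I)v = 0. First row:
  (5 - 10.1231)·v_x + (-4)·v_y = 0, i.e. (-5.1231)·v_x + (-4)·v_y = 0,
  so v ∝ (b, λ_1 - a) = (-4, 5.1231); multiply by -1 so the first entry is positive: u = (4, -5.1231).
  ||u|| = √((4)² + (-5.1231)²) = √(42.2462) ≈ 6.4997,
  v_1 = u/||u|| ≈ (0.6154, -0.7882) (||v_1|| = 1).

λ_1 = 10.1231,  λ_2 = 1.8769;  v_1 ≈ (0.6154, -0.7882)


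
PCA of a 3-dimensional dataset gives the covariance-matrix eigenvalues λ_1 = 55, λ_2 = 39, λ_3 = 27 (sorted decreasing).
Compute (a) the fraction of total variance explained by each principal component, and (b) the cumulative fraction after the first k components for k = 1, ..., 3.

Step 1 — total variance = trace(Sigma) = Σ λ_i = 55 + 39 + 27 = 121.

Step 2 — fraction explained by component i = λ_i / Σ λ:
  PC1: 55/121 = 0.4545
  PC2: 39/121 = 0.3223
  PC3: 27/121 = 0.2231

Step 3 — cumulative fraction after k components = (λ_1 + ... + λ_k) / Σ λ:
  k = 1: 55/121 = 0.4545
  k = 2: (55 + 39)/121 = 94/121 = 0.7769
  k = 3: (55 + 39 + 27)/121 = 121/121 = 1

Summary (fraction, with percent):

explained: PC1 0.4545 (45.45%), PC2 0.3223 (32.23%), PC3 0.2231 (22.31%);  cumulative: 0.4545, 0.7769, 1


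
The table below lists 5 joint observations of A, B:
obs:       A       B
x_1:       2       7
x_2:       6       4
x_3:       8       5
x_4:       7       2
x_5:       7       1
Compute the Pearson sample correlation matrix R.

Step 1 — column means:
  mean(A) = (2 + 6 + 8 + 7 + 7) / 5 = 30/5 = 6
  mean(B) = (7 + 4 + 5 + 2 + 1) / 5 = 19/5 = 3.8

Step 2 — sample variances and covariances s[i,j] = (1/(n-1)) · Σ_k (x_{k,i} - mean_i) · (x_{k,j} - mean_j), with n-1 = 4:
  s[A,A] = ((-4)·(-4) + (0)·(0) + (2)·(2) + (1)·(1) + (1)·(1)) / 4 = 22/4 = 5.5
  s[A,B] = ((-4)·(3.2) + (0)·(0.2) + (2)·(1.2) + (1)·(-1.8) + (1)·(-2.8)) / 4 = -15/4 = -3.75
  s[B,B] = ((3.2)·(3.2) + (0.2)·(0.2) + (1.2)·(1.2) + (-1.8)·(-1.8) + (-2.8)·(-2.8)) / 4 = 22.8/4 = 5.7
  Sample standard deviations s_i = √(s[i,i]):
  s(A) = √(5.5) = 2.3452
  s(B) = √(5.7) = 2.3875

Step 3 — r_{ij} = s_{ij} / (s_i · s_j):
  r[A,A] = 1 (diagonal).
  r[A,B] = -3.75 / (2.3452 · 2.3875) = -3.75 / 5.5991 = -0.6697
  r[B,B] = 1 (diagonal).

R is symmetric with unit diagonal. Assembling:

R = [[1, -0.6697],
 [-0.6697, 1]]


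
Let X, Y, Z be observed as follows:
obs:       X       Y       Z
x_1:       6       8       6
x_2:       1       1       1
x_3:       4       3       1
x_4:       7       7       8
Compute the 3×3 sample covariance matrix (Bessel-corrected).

Step 1 — column means:
  mean(X) = (6 + 1 + 4 + 7) / 4 = 18/4 = 4.5
  mean(Y) = (8 + 1 + 3 + 7) / 4 = 19/4 = 4.75
  mean(Z) = (6 + 1 + 1 + 8) / 4 = 16/4 = 4

Step 2 — sample covariance S[i,j] = (1/(n-1)) · Σ_k (x_{k,i} - mean_i) · (x_{k,j} - mean_j), with n-1 = 3.
  S[X,X] = ((1.5)·(1.5) + (-3.5)·(-3.5) + (-0.5)·(-0.5) + (2.5)·(2.5)) / 3 = 21/3 = 7
  S[X,Y] = ((1.5)·(3.25) + (-3.5)·(-3.75) + (-0.5)·(-1.75) + (2.5)·(2.25)) / 3 = 24.5/3 = 8.1667
  S[X,Z] = ((1.5)·(2) + (-3.5)·(-3) + (-0.5)·(-3) + (2.5)·(4)) / 3 = 25/3 = 8.3333
  S[Y,Y] = ((3.25)·(3.25) + (-3.75)·(-3.75) + (-1.75)·(-1.75) + (2.25)·(2.25)) / 3 = 32.75/3 = 10.9167
  S[Y,Z] = ((3.25)·(2) + (-3.75)·(-3) + (-1.75)·(-3) + (2.25)·(4)) / 3 = 32/3 = 10.6667
  S[Z,Z] = ((2)·(2) + (-3)·(-3) + (-3)·(-3) + (4)·(4)) / 3 = 38/3 = 12.6667

S is symmetric (S[j,i] = S[i,j]). Assembling:

S = [[7, 8.1667, 8.3333],
 [8.1667, 10.9167, 10.6667],
 [8.3333, 10.6667, 12.6667]]


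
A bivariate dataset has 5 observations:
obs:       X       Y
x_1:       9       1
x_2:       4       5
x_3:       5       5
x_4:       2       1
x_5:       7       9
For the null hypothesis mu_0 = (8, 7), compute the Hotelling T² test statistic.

Step 1 — sample mean vector:
  mean(X) = (9 + 4 + 5 + 2 + 7) / 5 = 27/5 = 5.4
  mean(Y) = (1 + 5 + 5 + 1 + 9) / 5 = 21/5 = 4.2
  x̄ = (5.4, 4.2),  deviation x̄ - mu_0 = (5.4, 4.2) - (8, 7) = (-2.6, -2.8).

Step 2 — sample covariance matrix, S[i,j] = (1/(n-1)) · Σ_k (x_{k,i} - mean_i) · (x_{k,j} - mean_j), divisor n-1 = 4:
  S[X,X] = ((3.6)·(3.6) + (-1.4)·(-1.4) + (-0.4)·(-0.4) + (-3.4)·(-3.4) + (1.6)·(1.6)) / 4 = 29.2/4 = 7.3
  S[X,Y] = ((3.6)·(-3.2) + (-1.4)·(0.8) + (-0.4)·(0.8) + (-3.4)·(-3.2) + (1.6)·(4.8)) / 4 = 5.6/4 = 1.4
  S[Y,Y] = ((-3.2)·(-3.2) + (0.8)·(0.8) + (0.8)·(0.8) + (-3.2)·(-3.2) + (4.8)·(4.8)) / 4 = 44.8/4 = 11.2
  S = [[7.3, 1.4],
 [1.4, 11.2]].

Step 3 — invert S. det(S) = 7.3·11.2 - (1.4)² = 79.8.
  S^{-1} = (1/det) · [[d, -b], [-b, a]] = [[0.1404, -0.0175],
 [-0.0175, 0.0915]].

Step 4 — quadratic form (x̄ - mu_0)^T · S^{-1} · (x̄ - mu_0):
  S^{-1} · (x̄ - mu_0) = (-0.3158, -0.2105),
  (x̄ - mu_0)^T · [...] = (-2.6)·(-0.3158) + (-2.8)·(-0.2105) = 1.4105.

Step 5 — scale by n: T² = 5 · 1.4105 = 7.0526.

T² ≈ 7.0526


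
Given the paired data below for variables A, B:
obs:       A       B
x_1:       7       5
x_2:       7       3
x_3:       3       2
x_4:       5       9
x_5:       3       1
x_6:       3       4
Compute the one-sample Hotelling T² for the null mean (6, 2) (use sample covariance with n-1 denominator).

Step 1 — sample mean vector:
  mean(A) = (7 + 7 + 3 + 5 + 3 + 3) / 6 = 28/6 = 4.6667
  mean(B) = (5 + 3 + 2 + 9 + 1 + 4) / 6 = 24/6 = 4
  x̄ = (4.6667, 4),  deviation x̄ - mu_0 = (4.6667, 4) - (6, 2) = (-1.3333, 2).

Step 2 — sample covariance matrix, S[i,j] = (1/(n-1)) · Σ_k (x_{k,i} - mean_i) · (x_{k,j} - mean_j), divisor n-1 = 5:
  S[A,A] = ((2.3333)·(2.3333) + (2.3333)·(2.3333) + (-1.6667)·(-1.6667) + (0.3333)·(0.3333) + (-1.6667)·(-1.6667) + (-1.6667)·(-1.6667)) / 5 = 19.3333/5 = 3.8667
  S[A,B] = ((2.3333)·(1) + (2.3333)·(-1) + (-1.6667)·(-2) + (0.3333)·(5) + (-1.6667)·(-3) + (-1.6667)·(0)) / 5 = 10/5 = 2
  S[B,B] = ((1)·(1) + (-1)·(-1) + (-2)·(-2) + (5)·(5) + (-3)·(-3) + (0)·(0)) / 5 = 40/5 = 8
  S = [[3.8667, 2],
 [2, 8]].

Step 3 — invert S. det(S) = 3.8667·8 - (2)² = 26.9333.
  S^{-1} = (1/det) · [[d, -b], [-b, a]] = [[0.297, -0.0743],
 [-0.0743, 0.1436]].

Step 4 — quadratic form (x̄ - mu_0)^T · S^{-1} · (x̄ - mu_0):
  S^{-1} · (x̄ - mu_0) = (-0.5446, 0.3861),
  (x̄ - mu_0)^T · [...] = (-1.3333)·(-0.5446) + (2)·(0.3861) = 1.4983.

Step 5 — scale by n: T² = 6 · 1.4983 = 8.9901.

T² ≈ 8.9901


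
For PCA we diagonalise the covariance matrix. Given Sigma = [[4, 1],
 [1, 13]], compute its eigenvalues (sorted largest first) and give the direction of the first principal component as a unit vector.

Step 1 — characteristic polynomial of 2×2 Sigma:
  det(Sigma - λI) = λ² - trace · λ + det = 0.
  trace = 4 + 13 = 17, det = 4·13 - (1)² = 51.
Step 2 — discriminant:
  Δ = trace² - 4·det = 289 - 204 = 85.
Step 3 — eigenvalues:
  λ = (trace ± √Δ)/2 = (17 ± 9.2195)/2,
  λ_1 = 13.1098,  λ_2 = 3.8902.

Step 4 — unit eigenvector for λ_1: solve (Sigma - λ_1 I)v = 0. First row:
  (4 - 13.1098)·v_x + (1)·v_y = 0, i.e. (-9.1098)·v_x + (1)·v_y = 0,
  so v ∝ (b, λ_1 - a) = (1, 9.1098) = u.
  ||u|| = √((1)² + (9.1098)²) = √(83.988) ≈ 9.1645,
  v_1 = u/||u|| ≈ (0.1091, 0.994) (||v_1|| = 1).

λ_1 = 13.1098,  λ_2 = 3.8902;  v_1 ≈ (0.1091, 0.994)


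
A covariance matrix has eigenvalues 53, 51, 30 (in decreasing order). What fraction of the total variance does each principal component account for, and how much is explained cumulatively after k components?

Step 1 — total variance = trace(Sigma) = Σ λ_i = 53 + 51 + 30 = 134.

Step 2 — fraction explained by component i = λ_i / Σ λ:
  PC1: 53/134 = 0.3955
  PC2: 51/134 = 0.3806
  PC3: 30/134 = 0.2239

Step 3 — cumulative fraction after k components = (λ_1 + ... + λ_k) / Σ λ:
  k = 1: 53/134 = 0.3955
  k = 2: (53 + 51)/134 = 104/134 = 0.7761
  k = 3: (53 + 51 + 30)/134 = 134/134 = 1

Summary (fraction, with percent):

explained: PC1 0.3955 (39.55%), PC2 0.3806 (38.06%), PC3 0.2239 (22.39%);  cumulative: 0.3955, 0.7761, 1


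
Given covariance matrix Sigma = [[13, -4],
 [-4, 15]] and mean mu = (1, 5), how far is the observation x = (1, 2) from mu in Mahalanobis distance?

Step 1 — centre the observation: (x - mu) = (0, -3).

Step 2 — invert Sigma. det(Sigma) = 13·15 - (-4)² = 179.
  Sigma^{-1} = (1/det) · [[d, -b], [-b, a]] = [[0.0838, 0.0223],
 [0.0223, 0.0726]].

Step 3 — form the quadratic (x - mu)^T · Sigma^{-1} · (x - mu):
  Sigma^{-1} · (x - mu) = (-0.067, -0.2179).
  (x - mu)^T · [Sigma^{-1} · (x - mu)] = (0)·(-0.067) + (-3)·(-0.2179) = 0.6536.

Step 4 — take square root: d = √(0.6536) ≈ 0.8085.

d(x, mu) = √(0.6536) ≈ 0.8085


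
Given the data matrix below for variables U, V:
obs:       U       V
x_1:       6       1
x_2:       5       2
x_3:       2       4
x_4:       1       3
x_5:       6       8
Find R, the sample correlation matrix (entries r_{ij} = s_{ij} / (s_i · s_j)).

Step 1 — column means:
  mean(U) = (6 + 5 + 2 + 1 + 6) / 5 = 20/5 = 4
  mean(V) = (1 + 2 + 4 + 3 + 8) / 5 = 18/5 = 3.6

Step 2 — sample variances and covariances s[i,j] = (1/(n-1)) · Σ_k (x_{k,i} - mean_i) · (x_{k,j} - mean_j), with n-1 = 4:
  s[U,U] = ((2)·(2) + (1)·(1) + (-2)·(-2) + (-3)·(-3) + (2)·(2)) / 4 = 22/4 = 5.5
  s[U,V] = ((2)·(-2.6) + (1)·(-1.6) + (-2)·(0.4) + (-3)·(-0.6) + (2)·(4.4)) / 4 = 3/4 = 0.75
  s[V,V] = ((-2.6)·(-2.6) + (-1.6)·(-1.6) + (0.4)·(0.4) + (-0.6)·(-0.6) + (4.4)·(4.4)) / 4 = 29.2/4 = 7.3
  Sample standard deviations s_i = √(s[i,i]):
  s(U) = √(5.5) = 2.3452
  s(V) = √(7.3) = 2.7019

Step 3 — r_{ij} = s_{ij} / (s_i · s_j):
  r[U,U] = 1 (diagonal).
  r[U,V] = 0.75 / (2.3452 · 2.7019) = 0.75 / 6.3364 = 0.1184
  r[V,V] = 1 (diagonal).

R is symmetric with unit diagonal. Assembling:

R = [[1, 0.1184],
 [0.1184, 1]]


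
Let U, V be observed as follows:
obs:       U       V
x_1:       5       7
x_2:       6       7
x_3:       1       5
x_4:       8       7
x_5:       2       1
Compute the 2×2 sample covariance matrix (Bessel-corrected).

Step 1 — column means:
  mean(U) = (5 + 6 + 1 + 8 + 2) / 5 = 22/5 = 4.4
  mean(V) = (7 + 7 + 5 + 7 + 1) / 5 = 27/5 = 5.4

Step 2 — sample covariance S[i,j] = (1/(n-1)) · Σ_k (x_{k,i} - mean_i) · (x_{k,j} - mean_j), with n-1 = 4.
  S[U,U] = ((0.6)·(0.6) + (1.6)·(1.6) + (-3.4)·(-3.4) + (3.6)·(3.6) + (-2.4)·(-2.4)) / 4 = 33.2/4 = 8.3
  S[U,V] = ((0.6)·(1.6) + (1.6)·(1.6) + (-3.4)·(-0.4) + (3.6)·(1.6) + (-2.4)·(-4.4)) / 4 = 21.2/4 = 5.3
  S[V,V] = ((1.6)·(1.6) + (1.6)·(1.6) + (-0.4)·(-0.4) + (1.6)·(1.6) + (-4.4)·(-4.4)) / 4 = 27.2/4 = 6.8

S is symmetric (S[j,i] = S[i,j]). Assembling:

S = [[8.3, 5.3],
 [5.3, 6.8]]


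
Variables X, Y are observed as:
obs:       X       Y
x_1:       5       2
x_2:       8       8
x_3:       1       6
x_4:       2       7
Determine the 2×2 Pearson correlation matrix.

Step 1 — column means:
  mean(X) = (5 + 8 + 1 + 2) / 4 = 16/4 = 4
  mean(Y) = (2 + 8 + 6 + 7) / 4 = 23/4 = 5.75

Step 2 — sample variances and covariances s[i,j] = (1/(n-1)) · Σ_k (x_{k,i} - mean_i) · (x_{k,j} - mean_j), with n-1 = 3:
  s[X,X] = ((1)·(1) + (4)·(4) + (-3)·(-3) + (-2)·(-2)) / 3 = 30/3 = 10
  s[X,Y] = ((1)·(-3.75) + (4)·(2.25) + (-3)·(0.25) + (-2)·(1.25)) / 3 = 2/3 = 0.6667
  s[Y,Y] = ((-3.75)·(-3.75) + (2.25)·(2.25) + (0.25)·(0.25) + (1.25)·(1.25)) / 3 = 20.75/3 = 6.9167
  Sample standard deviations s_i = √(s[i,i]):
  s(X) = √(10) = 3.1623
  s(Y) = √(6.9167) = 2.63

Step 3 — r_{ij} = s_{ij} / (s_i · s_j):
  r[X,X] = 1 (diagonal).
  r[X,Y] = 0.6667 / (3.1623 · 2.63) = 0.6667 / 8.3166 = 0.0802
  r[Y,Y] = 1 (diagonal).

R is symmetric with unit diagonal. Assembling:

R = [[1, 0.0802],
 [0.0802, 1]]


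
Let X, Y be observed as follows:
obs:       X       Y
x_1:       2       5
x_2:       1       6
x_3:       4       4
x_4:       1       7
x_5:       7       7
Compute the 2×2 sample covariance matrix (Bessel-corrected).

Step 1 — column means:
  mean(X) = (2 + 1 + 4 + 1 + 7) / 5 = 15/5 = 3
  mean(Y) = (5 + 6 + 4 + 7 + 7) / 5 = 29/5 = 5.8

Step 2 — sample covariance S[i,j] = (1/(n-1)) · Σ_k (x_{k,i} - mean_i) · (x_{k,j} - mean_j), with n-1 = 4.
  S[X,X] = ((-1)·(-1) + (-2)·(-2) + (1)·(1) + (-2)·(-2) + (4)·(4)) / 4 = 26/4 = 6.5
  S[X,Y] = ((-1)·(-0.8) + (-2)·(0.2) + (1)·(-1.8) + (-2)·(1.2) + (4)·(1.2)) / 4 = 1/4 = 0.25
  S[Y,Y] = ((-0.8)·(-0.8) + (0.2)·(0.2) + (-1.8)·(-1.8) + (1.2)·(1.2) + (1.2)·(1.2)) / 4 = 6.8/4 = 1.7

S is symmetric (S[j,i] = S[i,j]). Assembling:

S = [[6.5, 0.25],
 [0.25, 1.7]]


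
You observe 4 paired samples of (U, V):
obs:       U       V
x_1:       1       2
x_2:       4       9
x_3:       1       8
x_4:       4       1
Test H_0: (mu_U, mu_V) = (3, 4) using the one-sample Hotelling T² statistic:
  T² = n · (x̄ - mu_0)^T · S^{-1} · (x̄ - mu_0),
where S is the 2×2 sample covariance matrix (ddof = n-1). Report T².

Step 1 — sample mean vector:
  mean(U) = (1 + 4 + 1 + 4) / 4 = 10/4 = 2.5
  mean(V) = (2 + 9 + 8 + 1) / 4 = 20/4 = 5
  x̄ = (2.5, 5),  deviation x̄ - mu_0 = (2.5, 5) - (3, 4) = (-0.5, 1).

Step 2 — sample covariance matrix, S[i,j] = (1/(n-1)) · Σ_k (x_{k,i} - mean_i) · (x_{k,j} - mean_j), divisor n-1 = 3:
  S[U,U] = ((-1.5)·(-1.5) + (1.5)·(1.5) + (-1.5)·(-1.5) + (1.5)·(1.5)) / 3 = 9/3 = 3
  S[U,V] = ((-1.5)·(-3) + (1.5)·(4) + (-1.5)·(3) + (1.5)·(-4)) / 3 = 0/3 = 0
  S[V,V] = ((-3)·(-3) + (4)·(4) + (3)·(3) + (-4)·(-4)) / 3 = 50/3 = 16.6667
  S = [[3, 0],
 [0, 16.6667]].

Step 3 — invert S. det(S) = 3·16.6667 - (0)² = 50.
  S^{-1} = (1/det) · [[d, -b], [-b, a]] = [[0.3333, 0],
 [0, 0.06]].

Step 4 — quadratic form (x̄ - mu_0)^T · S^{-1} · (x̄ - mu_0):
  S^{-1} · (x̄ - mu_0) = (-0.1667, 0.06),
  (x̄ - mu_0)^T · [...] = (-0.5)·(-0.1667) + (1)·(0.06) = 0.1433.

Step 5 — scale by n: T² = 4 · 0.1433 = 0.5733.

T² ≈ 0.5733


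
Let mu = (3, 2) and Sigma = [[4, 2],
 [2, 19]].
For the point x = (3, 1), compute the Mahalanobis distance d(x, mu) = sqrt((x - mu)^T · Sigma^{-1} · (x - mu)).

Step 1 — centre the observation: (x - mu) = (0, -1).

Step 2 — invert Sigma. det(Sigma) = 4·19 - (2)² = 72.
  Sigma^{-1} = (1/det) · [[d, -b], [-b, a]] = [[0.2639, -0.0278],
 [-0.0278, 0.0556]].

Step 3 — form the quadratic (x - mu)^T · Sigma^{-1} · (x - mu):
  Sigma^{-1} · (x - mu) = (0.0278, -0.0556).
  (x - mu)^T · [Sigma^{-1} · (x - mu)] = (0)·(0.0278) + (-1)·(-0.0556) = 0.0556.

Step 4 — take square root: d = √(0.0556) ≈ 0.2357.

d(x, mu) = √(0.0556) ≈ 0.2357


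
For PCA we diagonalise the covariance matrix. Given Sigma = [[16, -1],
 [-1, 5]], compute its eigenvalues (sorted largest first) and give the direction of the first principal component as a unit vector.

Step 1 — characteristic polynomial of 2×2 Sigma:
  det(Sigma - λI) = λ² - trace · λ + det = 0.
  trace = 16 + 5 = 21, det = 16·5 - (-1)² = 79.
Step 2 — discriminant:
  Δ = trace² - 4·det = 441 - 316 = 125.
Step 3 — eigenvalues:
  λ = (trace ± √Δ)/2 = (21 ± 11.1803)/2,
  λ_1 = 16.0902,  λ_2 = 4.9098.

Step 4 — unit eigenvector for λ_1: solve (Sigma - λ_1 I)v = 0. First row:
  (16 - 16.0902)·v_x + (-1)·v_y = 0, i.e. (-0.0902)·v_x + (-1)·v_y = 0,
  so v ∝ (b, λ_1 - a) = (-1, 0.0902); multiply by -1 so the first entry is positive: u = (1, -0.0902).
  ||u|| = √((1)² + (-0.0902)²) = √(1.0081) ≈ 1.0041,
  v_1 = u/||u|| ≈ (0.996, -0.0898) (||v_1|| = 1).

λ_1 = 16.0902,  λ_2 = 4.9098;  v_1 ≈ (0.996, -0.0898)


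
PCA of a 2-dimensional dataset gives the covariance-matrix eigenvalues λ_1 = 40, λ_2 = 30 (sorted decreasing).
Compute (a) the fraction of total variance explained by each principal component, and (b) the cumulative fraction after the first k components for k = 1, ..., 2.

Step 1 — total variance = trace(Sigma) = Σ λ_i = 40 + 30 = 70.

Step 2 — fraction explained by component i = λ_i / Σ λ:
  PC1: 40/70 = 0.5714
  PC2: 30/70 = 0.4286

Step 3 — cumulative fraction after k components = (λ_1 + ... + λ_k) / Σ λ:
  k = 1: 40/70 = 0.5714
  k = 2: (40 + 30)/70 = 70/70 = 1

Summary (fraction, with percent):

explained: PC1 0.5714 (57.14%), PC2 0.4286 (42.86%);  cumulative: 0.5714, 1


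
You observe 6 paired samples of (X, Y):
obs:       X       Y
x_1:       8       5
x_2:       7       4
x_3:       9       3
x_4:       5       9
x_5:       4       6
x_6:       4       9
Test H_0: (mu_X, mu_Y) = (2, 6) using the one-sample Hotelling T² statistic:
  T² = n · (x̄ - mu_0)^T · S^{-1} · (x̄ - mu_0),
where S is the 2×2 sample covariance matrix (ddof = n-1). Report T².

Step 1 — sample mean vector:
  mean(X) = (8 + 7 + 9 + 5 + 4 + 4) / 6 = 37/6 = 6.1667
  mean(Y) = (5 + 4 + 3 + 9 + 6 + 9) / 6 = 36/6 = 6
  x̄ = (6.1667, 6),  deviation x̄ - mu_0 = (6.1667, 6) - (2, 6) = (4.1667, 0).

Step 2 — sample covariance matrix, S[i,j] = (1/(n-1)) · Σ_k (x_{k,i} - mean_i) · (x_{k,j} - mean_j), divisor n-1 = 5:
  S[X,X] = ((1.8333)·(1.8333) + (0.8333)·(0.8333) + (2.8333)·(2.8333) + (-1.1667)·(-1.1667) + (-2.1667)·(-2.1667) + (-2.1667)·(-2.1667)) / 5 = 22.8333/5 = 4.5667
  S[X,Y] = ((1.8333)·(-1) + (0.8333)·(-2) + (2.8333)·(-3) + (-1.1667)·(3) + (-2.1667)·(0) + (-2.1667)·(3)) / 5 = -22/5 = -4.4
  S[Y,Y] = ((-1)·(-1) + (-2)·(-2) + (-3)·(-3) + (3)·(3) + (0)·(0) + (3)·(3)) / 5 = 32/5 = 6.4
  S = [[4.5667, -4.4],
 [-4.4, 6.4]].

Step 3 — invert S. det(S) = 4.5667·6.4 - (-4.4)² = 9.8667.
  S^{-1} = (1/det) · [[d, -b], [-b, a]] = [[0.6486, 0.4459],
 [0.4459, 0.4628]].

Step 4 — quadratic form (x̄ - mu_0)^T · S^{-1} · (x̄ - mu_0):
  S^{-1} · (x̄ - mu_0) = (2.7027, 1.8581),
  (x̄ - mu_0)^T · [...] = (4.1667)·(2.7027) + (0)·(1.8581) = 11.2613.

Step 5 — scale by n: T² = 6 · 11.2613 = 67.5676.

T² ≈ 67.5676


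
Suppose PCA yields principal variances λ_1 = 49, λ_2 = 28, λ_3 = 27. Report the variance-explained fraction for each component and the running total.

Step 1 — total variance = trace(Sigma) = Σ λ_i = 49 + 28 + 27 = 104.

Step 2 — fraction explained by component i = λ_i / Σ λ:
  PC1: 49/104 = 0.4712
  PC2: 28/104 = 0.2692
  PC3: 27/104 = 0.2596

Step 3 — cumulative fraction after k components = (λ_1 + ... + λ_k) / Σ λ:
  k = 1: 49/104 = 0.4712
  k = 2: (49 + 28)/104 = 77/104 = 0.7404
  k = 3: (49 + 28 + 27)/104 = 104/104 = 1

Summary (fraction, with percent):

explained: PC1 0.4712 (47.12%), PC2 0.2692 (26.92%), PC3 0.2596 (25.96%);  cumulative: 0.4712, 0.7404, 1


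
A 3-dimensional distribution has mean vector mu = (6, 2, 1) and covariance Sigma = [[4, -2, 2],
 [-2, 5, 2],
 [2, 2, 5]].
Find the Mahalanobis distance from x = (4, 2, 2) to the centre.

Step 1 — centre the observation: (x - mu) = (-2, 0, 1).

Step 2 — invert Sigma (cofactor / det for 3×3, or solve directly):
  Sigma^{-1} = [[0.75, 0.5, -0.5],
 [0.5, 0.5714, -0.4286],
 [-0.5, -0.4286, 0.5714]].

Step 3 — form the quadratic (x - mu)^T · Sigma^{-1} · (x - mu):
  Sigma^{-1} · (x - mu) = (-2, -1.4286, 1.5714).
  (x - mu)^T · [Sigma^{-1} · (x - mu)] = (-2)·(-2) + (0)·(-1.4286) + (1)·(1.5714) = 5.5714.

Step 4 — take square root: d = √(5.5714) ≈ 2.3604.

d(x, mu) = √(5.5714) ≈ 2.3604


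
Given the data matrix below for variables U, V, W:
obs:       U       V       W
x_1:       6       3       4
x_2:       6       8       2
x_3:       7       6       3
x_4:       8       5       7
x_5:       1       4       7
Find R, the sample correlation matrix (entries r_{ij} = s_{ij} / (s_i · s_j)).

Step 1 — column means:
  mean(U) = (6 + 6 + 7 + 8 + 1) / 5 = 28/5 = 5.6
  mean(V) = (3 + 8 + 6 + 5 + 4) / 5 = 26/5 = 5.2
  mean(W) = (4 + 2 + 3 + 7 + 7) / 5 = 23/5 = 4.6

Step 2 — sample variances and covariances s[i,j] = (1/(n-1)) · Σ_k (x_{k,i} - mean_i) · (x_{k,j} - mean_j), with n-1 = 4:
  s[U,U] = ((0.4)·(0.4) + (0.4)·(0.4) + (1.4)·(1.4) + (2.4)·(2.4) + (-4.6)·(-4.6)) / 4 = 29.2/4 = 7.3
  s[U,V] = ((0.4)·(-2.2) + (0.4)·(2.8) + (1.4)·(0.8) + (2.4)·(-0.2) + (-4.6)·(-1.2)) / 4 = 6.4/4 = 1.6
  s[U,W] = ((0.4)·(-0.6) + (0.4)·(-2.6) + (1.4)·(-1.6) + (2.4)·(2.4) + (-4.6)·(2.4)) / 4 = -8.8/4 = -2.2
  s[V,V] = ((-2.2)·(-2.2) + (2.8)·(2.8) + (0.8)·(0.8) + (-0.2)·(-0.2) + (-1.2)·(-1.2)) / 4 = 14.8/4 = 3.7
  s[V,W] = ((-2.2)·(-0.6) + (2.8)·(-2.6) + (0.8)·(-1.6) + (-0.2)·(2.4) + (-1.2)·(2.4)) / 4 = -10.6/4 = -2.65
  s[W,W] = ((-0.6)·(-0.6) + (-2.6)·(-2.6) + (-1.6)·(-1.6) + (2.4)·(2.4) + (2.4)·(2.4)) / 4 = 21.2/4 = 5.3
  Sample standard deviations s_i = √(s[i,i]):
  s(U) = √(7.3) = 2.7019
  s(V) = √(3.7) = 1.9235
  s(W) = √(5.3) = 2.3022

Step 3 — r_{ij} = s_{ij} / (s_i · s_j):
  r[U,U] = 1 (diagonal).
  r[U,V] = 1.6 / (2.7019 · 1.9235) = 1.6 / 5.1971 = 0.3079
  r[U,W] = -2.2 / (2.7019 · 2.3022) = -2.2 / 6.2201 = -0.3537
  r[V,V] = 1 (diagonal).
  r[V,W] = -2.65 / (1.9235 · 2.3022) = -2.65 / 4.4283 = -0.5984
  r[W,W] = 1 (diagonal).

R is symmetric with unit diagonal. Assembling:

R = [[1, 0.3079, -0.3537],
 [0.3079, 1, -0.5984],
 [-0.3537, -0.5984, 1]]


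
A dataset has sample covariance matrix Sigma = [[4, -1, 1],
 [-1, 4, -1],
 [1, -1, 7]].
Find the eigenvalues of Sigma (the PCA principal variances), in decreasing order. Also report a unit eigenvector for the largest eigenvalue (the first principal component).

Step 1 — characteristic polynomial p(λ) = det(λI - Sigma) = λ³ - tr·λ² + c_1·λ - det, where tr = trace, c_1 = sum of the principal 2×2 minors, det = det(Sigma):
  tr = 4 + 4 + 7 = 15,
  c_1 = (4·4 - (-1)²) + (4·7 - (1)²) + (4·7 - (-1)²) = 15 + 27 + 27 = 69,
  det = 4·(4·7 - (-1)²) - (-1)·((-1)·7 - (-1)·(1)) + (1)·((-1)·(-1) - 4·(1)) = 4·(27) - (-1)·(-6) + (1)·(-3) = 99.
  So p(λ) = λ³ - 15λ² + 69λ - 99.
Step 2 — look for an integer root (rational root theorem: any rational root is an integer divisor of 99). Testing λ = 3:
  p(3) = 27 - 135 + 207 - 99 = 0  ✓
  Dividing out (λ - 3): p(λ) = (λ - 3)(λ² - 12λ + 33).
Step 3 — remaining eigenvalues from the quadratic λ² - 12λ + 33 = 0:
  Δ = 12² - 4·33 = 144 - 132 = 12,  λ = (12 ± √12)/2 = (12 ± 3.4641)/2 ≈ 7.7321 or 4.2679.
  Sorted: λ_1 = 7.7321,  λ_2 = 4.2679,  λ_3 = 3  (check: sum = 15 = tr ✓).

Step 4 — unit eigenvector for λ_1 ≈ 7.7321: v spans the null space of (Sigma - λ_1 I), whose rows are
  r_1 = (-3.7321, -1, 1),  r_2 = (-1, -3.7321, -1),  r_3 = (1, -1, -0.7321).
  v is orthogonal to every row, so take v ∝ r_1 × r_2 = ((-1)·(-1) - (1)·(-3.7321), (1)·(-1) - (-3.7321)·(-1), (-3.7321)·(-3.7321) - (-1)·(-1)) ≈ (4.7321, -4.7321, 12.9282).
  Let u = (4.7321, -4.7321, 12.9282).
  ||u|| = √((4.7321)² + (-4.7321)² + (12.9282)²) = √(211.923) ≈ 14.5576,  v_1 = u/||u|| ≈ (0.3251, -0.3251, 0.8881) (||v_1|| = 1).

λ_1 = 7.7321,  λ_2 = 4.2679,  λ_3 = 3;  v_1 ≈ (0.3251, -0.3251, 0.8881)


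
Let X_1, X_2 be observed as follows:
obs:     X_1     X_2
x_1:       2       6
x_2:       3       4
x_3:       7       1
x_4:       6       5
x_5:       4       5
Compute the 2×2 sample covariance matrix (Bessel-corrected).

Step 1 — column means:
  mean(X_1) = (2 + 3 + 7 + 6 + 4) / 5 = 22/5 = 4.4
  mean(X_2) = (6 + 4 + 1 + 5 + 5) / 5 = 21/5 = 4.2

Step 2 — sample covariance S[i,j] = (1/(n-1)) · Σ_k (x_{k,i} - mean_i) · (x_{k,j} - mean_j), with n-1 = 4.
  S[X_1,X_1] = ((-2.4)·(-2.4) + (-1.4)·(-1.4) + (2.6)·(2.6) + (1.6)·(1.6) + (-0.4)·(-0.4)) / 4 = 17.2/4 = 4.3
  S[X_1,X_2] = ((-2.4)·(1.8) + (-1.4)·(-0.2) + (2.6)·(-3.2) + (1.6)·(0.8) + (-0.4)·(0.8)) / 4 = -11.4/4 = -2.85
  S[X_2,X_2] = ((1.8)·(1.8) + (-0.2)·(-0.2) + (-3.2)·(-3.2) + (0.8)·(0.8) + (0.8)·(0.8)) / 4 = 14.8/4 = 3.7

S is symmetric (S[j,i] = S[i,j]). Assembling:

S = [[4.3, -2.85],
 [-2.85, 3.7]]


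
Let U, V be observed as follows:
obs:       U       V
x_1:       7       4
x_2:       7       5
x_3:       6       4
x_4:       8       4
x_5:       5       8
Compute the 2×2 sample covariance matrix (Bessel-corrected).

Step 1 — column means:
  mean(U) = (7 + 7 + 6 + 8 + 5) / 5 = 33/5 = 6.6
  mean(V) = (4 + 5 + 4 + 4 + 8) / 5 = 25/5 = 5

Step 2 — sample covariance S[i,j] = (1/(n-1)) · Σ_k (x_{k,i} - mean_i) · (x_{k,j} - mean_j), with n-1 = 4.
  S[U,U] = ((0.4)·(0.4) + (0.4)·(0.4) + (-0.6)·(-0.6) + (1.4)·(1.4) + (-1.6)·(-1.6)) / 4 = 5.2/4 = 1.3
  S[U,V] = ((0.4)·(-1) + (0.4)·(0) + (-0.6)·(-1) + (1.4)·(-1) + (-1.6)·(3)) / 4 = -6/4 = -1.5
  S[V,V] = ((-1)·(-1) + (0)·(0) + (-1)·(-1) + (-1)·(-1) + (3)·(3)) / 4 = 12/4 = 3

S is symmetric (S[j,i] = S[i,j]). Assembling:

S = [[1.3, -1.5],
 [-1.5, 3]]


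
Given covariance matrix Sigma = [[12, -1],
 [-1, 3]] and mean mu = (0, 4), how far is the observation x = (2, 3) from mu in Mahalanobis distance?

Step 1 — centre the observation: (x - mu) = (2, -1).

Step 2 — invert Sigma. det(Sigma) = 12·3 - (-1)² = 35.
  Sigma^{-1} = (1/det) · [[d, -b], [-b, a]] = [[0.0857, 0.0286],
 [0.0286, 0.3429]].

Step 3 — form the quadratic (x - mu)^T · Sigma^{-1} · (x - mu):
  Sigma^{-1} · (x - mu) = (0.1429, -0.2857).
  (x - mu)^T · [Sigma^{-1} · (x - mu)] = (2)·(0.1429) + (-1)·(-0.2857) = 0.5714.

Step 4 — take square root: d = √(0.5714) ≈ 0.7559.

d(x, mu) = √(0.5714) ≈ 0.7559


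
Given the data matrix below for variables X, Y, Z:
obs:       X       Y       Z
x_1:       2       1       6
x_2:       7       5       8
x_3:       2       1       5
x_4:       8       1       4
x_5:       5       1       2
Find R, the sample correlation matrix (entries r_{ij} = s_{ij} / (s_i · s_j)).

Step 1 — column means:
  mean(X) = (2 + 7 + 2 + 8 + 5) / 5 = 24/5 = 4.8
  mean(Y) = (1 + 5 + 1 + 1 + 1) / 5 = 9/5 = 1.8
  mean(Z) = (6 + 8 + 5 + 4 + 2) / 5 = 25/5 = 5

Step 2 — sample variances and covariances s[i,j] = (1/(n-1)) · Σ_k (x_{k,i} - mean_i) · (x_{k,j} - mean_j), with n-1 = 4:
  s[X,X] = ((-2.8)·(-2.8) + (2.2)·(2.2) + (-2.8)·(-2.8) + (3.2)·(3.2) + (0.2)·(0.2)) / 4 = 30.8/4 = 7.7
  s[X,Y] = ((-2.8)·(-0.8) + (2.2)·(3.2) + (-2.8)·(-0.8) + (3.2)·(-0.8) + (0.2)·(-0.8)) / 4 = 8.8/4 = 2.2
  s[X,Z] = ((-2.8)·(1) + (2.2)·(3) + (-2.8)·(0) + (3.2)·(-1) + (0.2)·(-3)) / 4 = 0/4 = 0
  s[Y,Y] = ((-0.8)·(-0.8) + (3.2)·(3.2) + (-0.8)·(-0.8) + (-0.8)·(-0.8) + (-0.8)·(-0.8)) / 4 = 12.8/4 = 3.2
  s[Y,Z] = ((-0.8)·(1) + (3.2)·(3) + (-0.8)·(0) + (-0.8)·(-1) + (-0.8)·(-3)) / 4 = 12/4 = 3
  s[Z,Z] = ((1)·(1) + (3)·(3) + (0)·(0) + (-1)·(-1) + (-3)·(-3)) / 4 = 20/4 = 5
  Sample standard deviations s_i = √(s[i,i]):
  s(X) = √(7.7) = 2.7749
  s(Y) = √(3.2) = 1.7889
  s(Z) = √(5) = 2.2361

Step 3 — r_{ij} = s_{ij} / (s_i · s_j):
  r[X,X] = 1 (diagonal).
  r[X,Y] = 2.2 / (2.7749 · 1.7889) = 2.2 / 4.9639 = 0.4432
  r[X,Z] = 0 / (2.7749 · 2.2361) = 0 / 6.2048 = 0
  r[Y,Y] = 1 (diagonal).
  r[Y,Z] = 3 / (1.7889 · 2.2361) = 3 / 4 = 0.75
  r[Z,Z] = 1 (diagonal).

R is symmetric with unit diagonal. Assembling:

R = [[1, 0.4432, 0],
 [0.4432, 1, 0.75],
 [0, 0.75, 1]]


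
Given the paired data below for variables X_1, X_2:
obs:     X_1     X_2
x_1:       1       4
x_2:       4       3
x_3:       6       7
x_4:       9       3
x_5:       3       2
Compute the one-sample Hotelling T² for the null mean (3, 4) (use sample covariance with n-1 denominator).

Step 1 — sample mean vector:
  mean(X_1) = (1 + 4 + 6 + 9 + 3) / 5 = 23/5 = 4.6
  mean(X_2) = (4 + 3 + 7 + 3 + 2) / 5 = 19/5 = 3.8
  x̄ = (4.6, 3.8),  deviation x̄ - mu_0 = (4.6, 3.8) - (3, 4) = (1.6, -0.2).

Step 2 — sample covariance matrix, S[i,j] = (1/(n-1)) · Σ_k (x_{k,i} - mean_i) · (x_{k,j} - mean_j), divisor n-1 = 4:
  S[X_1,X_1] = ((-3.6)·(-3.6) + (-0.6)·(-0.6) + (1.4)·(1.4) + (4.4)·(4.4) + (-1.6)·(-1.6)) / 4 = 37.2/4 = 9.3
  S[X_1,X_2] = ((-3.6)·(0.2) + (-0.6)·(-0.8) + (1.4)·(3.2) + (4.4)·(-0.8) + (-1.6)·(-1.8)) / 4 = 3.6/4 = 0.9
  S[X_2,X_2] = ((0.2)·(0.2) + (-0.8)·(-0.8) + (3.2)·(3.2) + (-0.8)·(-0.8) + (-1.8)·(-1.8)) / 4 = 14.8/4 = 3.7
  S = [[9.3, 0.9],
 [0.9, 3.7]].

Step 3 — invert S. det(S) = 9.3·3.7 - (0.9)² = 33.6.
  S^{-1} = (1/det) · [[d, -b], [-b, a]] = [[0.1101, -0.0268],
 [-0.0268, 0.2768]].

Step 4 — quadratic form (x̄ - mu_0)^T · S^{-1} · (x̄ - mu_0):
  S^{-1} · (x̄ - mu_0) = (0.1815, -0.0982),
  (x̄ - mu_0)^T · [...] = (1.6)·(0.1815) + (-0.2)·(-0.0982) = 0.3101.

Step 5 — scale by n: T² = 5 · 0.3101 = 1.5506.

T² ≈ 1.5506


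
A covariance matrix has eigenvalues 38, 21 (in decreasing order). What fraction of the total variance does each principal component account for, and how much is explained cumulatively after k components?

Step 1 — total variance = trace(Sigma) = Σ λ_i = 38 + 21 = 59.

Step 2 — fraction explained by component i = λ_i / Σ λ:
  PC1: 38/59 = 0.6441
  PC2: 21/59 = 0.3559

Step 3 — cumulative fraction after k components = (λ_1 + ... + λ_k) / Σ λ:
  k = 1: 38/59 = 0.6441
  k = 2: (38 + 21)/59 = 59/59 = 1

Summary (fraction, with percent):

explained: PC1 0.6441 (64.41%), PC2 0.3559 (35.59%);  cumulative: 0.6441, 1


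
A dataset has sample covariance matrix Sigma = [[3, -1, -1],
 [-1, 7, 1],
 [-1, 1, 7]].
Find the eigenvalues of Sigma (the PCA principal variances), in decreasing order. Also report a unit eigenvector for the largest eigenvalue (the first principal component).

Step 1 — characteristic polynomial p(λ) = det(λI - Sigma) = λ³ - tr·λ² + c_1·λ - det, where tr = trace, c_1 = sum of the principal 2×2 minors, det = det(Sigma):
  tr = 3 + 7 + 7 = 17,
  c_1 = (3·7 - (-1)²) + (3·7 - (-1)²) + (7·7 - (1)²) = 20 + 20 + 48 = 88,
  det = 3·(7·7 - (1)²) - (-1)·((-1)·7 - (1)·(-1)) + (-1)·((-1)·(1) - 7·(-1)) = 3·(48) - (-1)·(-6) + (-1)·(6) = 132.
  So p(λ) = λ³ - 17λ² + 88λ - 132.
Step 2 — look for an integer root (rational root theorem: any rational root is an integer divisor of 132). Testing λ = 6:
  p(6) = 216 - 612 + 528 - 132 = 0  ✓
  Dividing out (λ - 6): p(λ) = (λ - 6)(λ² - 11λ + 22).
Step 3 — remaining eigenvalues from the quadratic λ² - 11λ + 22 = 0:
  Δ = 11² - 4·22 = 121 - 88 = 33,  λ = (11 ± √33)/2 = (11 ± 5.7446)/2 ≈ 8.3723 or 2.6277.
  Sorted: λ_1 = 8.3723,  λ_2 = 6,  λ_3 = 2.6277  (check: sum = 17 = tr ✓).

Step 4 — unit eigenvector for λ_1 ≈ 8.3723: v spans the null space of (Sigma - λ_1 I), whose rows are
  r_1 = (-5.3723, -1, -1),  r_2 = (-1, -1.3723, 1),  r_3 = (-1, 1, -1.3723).
  v is orthogonal to every row, so take v ∝ r_1 × r_2 = ((-1)·(1) - (-1)·(-1.3723), (-1)·(-1) - (-5.3723)·(1), (-5.3723)·(-1.3723) - (-1)·(-1)) ≈ (-2.3723, 6.3723, 6.3723).
  Rescale (multiply by -1 so the first nonzero entry is positive): u = (2.3723, -6.3723, -6.3723).
  ||u|| = √((2.3723)² + (-6.3723)² + (-6.3723)²) = √(86.8397) ≈ 9.3188,  v_1 = u/||u|| ≈ (0.2546, -0.6838, -0.6838) (||v_1|| = 1).

λ_1 = 8.3723,  λ_2 = 6,  λ_3 = 2.6277;  v_1 ≈ (0.2546, -0.6838, -0.6838)


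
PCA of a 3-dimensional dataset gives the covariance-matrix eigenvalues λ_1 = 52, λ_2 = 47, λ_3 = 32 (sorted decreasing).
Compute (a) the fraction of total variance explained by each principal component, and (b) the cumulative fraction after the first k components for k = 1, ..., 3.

Step 1 — total variance = trace(Sigma) = Σ λ_i = 52 + 47 + 32 = 131.

Step 2 — fraction explained by component i = λ_i / Σ λ:
  PC1: 52/131 = 0.3969
  PC2: 47/131 = 0.3588
  PC3: 32/131 = 0.2443

Step 3 — cumulative fraction after k components = (λ_1 + ... + λ_k) / Σ λ:
  k = 1: 52/131 = 0.3969
  k = 2: (52 + 47)/131 = 99/131 = 0.7557
  k = 3: (52 + 47 + 32)/131 = 131/131 = 1

Summary (fraction, with percent):

explained: PC1 0.3969 (39.69%), PC2 0.3588 (35.88%), PC3 0.2443 (24.43%);  cumulative: 0.3969, 0.7557, 1


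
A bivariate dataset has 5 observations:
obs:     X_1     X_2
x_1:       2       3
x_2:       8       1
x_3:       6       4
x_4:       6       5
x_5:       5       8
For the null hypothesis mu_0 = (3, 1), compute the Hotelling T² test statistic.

Step 1 — sample mean vector:
  mean(X_1) = (2 + 8 + 6 + 6 + 5) / 5 = 27/5 = 5.4
  mean(X_2) = (3 + 1 + 4 + 5 + 8) / 5 = 21/5 = 4.2
  x̄ = (5.4, 4.2),  deviation x̄ - mu_0 = (5.4, 4.2) - (3, 1) = (2.4, 3.2).

Step 2 — sample covariance matrix, S[i,j] = (1/(n-1)) · Σ_k (x_{k,i} - mean_i) · (x_{k,j} - mean_j), divisor n-1 = 4:
  S[X_1,X_1] = ((-3.4)·(-3.4) + (2.6)·(2.6) + (0.6)·(0.6) + (0.6)·(0.6) + (-0.4)·(-0.4)) / 4 = 19.2/4 = 4.8
  S[X_1,X_2] = ((-3.4)·(-1.2) + (2.6)·(-3.2) + (0.6)·(-0.2) + (0.6)·(0.8) + (-0.4)·(3.8)) / 4 = -5.4/4 = -1.35
  S[X_2,X_2] = ((-1.2)·(-1.2) + (-3.2)·(-3.2) + (-0.2)·(-0.2) + (0.8)·(0.8) + (3.8)·(3.8)) / 4 = 26.8/4 = 6.7
  S = [[4.8, -1.35],
 [-1.35, 6.7]].

Step 3 — invert S. det(S) = 4.8·6.7 - (-1.35)² = 30.3375.
  S^{-1} = (1/det) · [[d, -b], [-b, a]] = [[0.2208, 0.0445],
 [0.0445, 0.1582]].

Step 4 — quadratic form (x̄ - mu_0)^T · S^{-1} · (x̄ - mu_0):
  S^{-1} · (x̄ - mu_0) = (0.6724, 0.6131),
  (x̄ - mu_0)^T · [...] = (2.4)·(0.6724) + (3.2)·(0.6131) = 3.5758.

Step 5 — scale by n: T² = 5 · 3.5758 = 17.8789.

T² ≈ 17.8789


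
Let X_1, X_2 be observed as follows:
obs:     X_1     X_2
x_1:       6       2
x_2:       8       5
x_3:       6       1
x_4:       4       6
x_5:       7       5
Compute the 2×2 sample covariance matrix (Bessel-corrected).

Step 1 — column means:
  mean(X_1) = (6 + 8 + 6 + 4 + 7) / 5 = 31/5 = 6.2
  mean(X_2) = (2 + 5 + 1 + 6 + 5) / 5 = 19/5 = 3.8

Step 2 — sample covariance S[i,j] = (1/(n-1)) · Σ_k (x_{k,i} - mean_i) · (x_{k,j} - mean_j), with n-1 = 4.
  S[X_1,X_1] = ((-0.2)·(-0.2) + (1.8)·(1.8) + (-0.2)·(-0.2) + (-2.2)·(-2.2) + (0.8)·(0.8)) / 4 = 8.8/4 = 2.2
  S[X_1,X_2] = ((-0.2)·(-1.8) + (1.8)·(1.2) + (-0.2)·(-2.8) + (-2.2)·(2.2) + (0.8)·(1.2)) / 4 = -0.8/4 = -0.2
  S[X_2,X_2] = ((-1.8)·(-1.8) + (1.2)·(1.2) + (-2.8)·(-2.8) + (2.2)·(2.2) + (1.2)·(1.2)) / 4 = 18.8/4 = 4.7

S is symmetric (S[j,i] = S[i,j]). Assembling:

S = [[2.2, -0.2],
 [-0.2, 4.7]]


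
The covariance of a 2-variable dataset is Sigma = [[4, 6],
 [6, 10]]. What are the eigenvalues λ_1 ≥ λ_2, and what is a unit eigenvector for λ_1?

Step 1 — characteristic polynomial of 2×2 Sigma:
  det(Sigma - λI) = λ² - trace · λ + det = 0.
  trace = 4 + 10 = 14, det = 4·10 - (6)² = 4.
Step 2 — discriminant:
  Δ = trace² - 4·det = 196 - 16 = 180.
Step 3 — eigenvalues:
  λ = (trace ± √Δ)/2 = (14 ± 13.4164)/2,
  λ_1 = 13.7082,  λ_2 = 0.2918.

Step 4 — unit eigenvector for λ_1: solve (Sigma - λ_1 I)v = 0. First row:
  (4 - 13.7082)·v_x + (6)·v_y = 0, i.e. (-9.7082)·v_x + (6)·v_y = 0,
  so v ∝ (b, λ_1 - a) = (6, 9.7082) = u.
  ||u|| = √((6)² + (9.7082)²) = √(130.2492) ≈ 11.4127,
  v_1 = u/||u|| ≈ (0.5257, 0.8507) (||v_1|| = 1).

λ_1 = 13.7082,  λ_2 = 0.2918;  v_1 ≈ (0.5257, 0.8507)


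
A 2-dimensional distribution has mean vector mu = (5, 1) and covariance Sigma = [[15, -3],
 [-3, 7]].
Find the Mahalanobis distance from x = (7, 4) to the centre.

Step 1 — centre the observation: (x - mu) = (2, 3).

Step 2 — invert Sigma. det(Sigma) = 15·7 - (-3)² = 96.
  Sigma^{-1} = (1/det) · [[d, -b], [-b, a]] = [[0.0729, 0.0312],
 [0.0312, 0.1562]].

Step 3 — form the quadratic (x - mu)^T · Sigma^{-1} · (x - mu):
  Sigma^{-1} · (x - mu) = (0.2396, 0.5312).
  (x - mu)^T · [Sigma^{-1} · (x - mu)] = (2)·(0.2396) + (3)·(0.5312) = 2.0729.

Step 4 — take square root: d = √(2.0729) ≈ 1.4398.

d(x, mu) = √(2.0729) ≈ 1.4398


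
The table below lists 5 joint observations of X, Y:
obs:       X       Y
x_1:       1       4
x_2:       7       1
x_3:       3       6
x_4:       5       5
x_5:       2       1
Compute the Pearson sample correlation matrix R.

Step 1 — column means:
  mean(X) = (1 + 7 + 3 + 5 + 2) / 5 = 18/5 = 3.6
  mean(Y) = (4 + 1 + 6 + 5 + 1) / 5 = 17/5 = 3.4

Step 2 — sample variances and covariances s[i,j] = (1/(n-1)) · Σ_k (x_{k,i} - mean_i) · (x_{k,j} - mean_j), with n-1 = 4:
  s[X,X] = ((-2.6)·(-2.6) + (3.4)·(3.4) + (-0.6)·(-0.6) + (1.4)·(1.4) + (-1.6)·(-1.6)) / 4 = 23.2/4 = 5.8
  s[X,Y] = ((-2.6)·(0.6) + (3.4)·(-2.4) + (-0.6)·(2.6) + (1.4)·(1.6) + (-1.6)·(-2.4)) / 4 = -5.2/4 = -1.3
  s[Y,Y] = ((0.6)·(0.6) + (-2.4)·(-2.4) + (2.6)·(2.6) + (1.6)·(1.6) + (-2.4)·(-2.4)) / 4 = 21.2/4 = 5.3
  Sample standard deviations s_i = √(s[i,i]):
  s(X) = √(5.8) = 2.4083
  s(Y) = √(5.3) = 2.3022

Step 3 — r_{ij} = s_{ij} / (s_i · s_j):
  r[X,X] = 1 (diagonal).
  r[X,Y] = -1.3 / (2.4083 · 2.3022) = -1.3 / 5.5444 = -0.2345
  r[Y,Y] = 1 (diagonal).

R is symmetric with unit diagonal. Assembling:

R = [[1, -0.2345],
 [-0.2345, 1]]


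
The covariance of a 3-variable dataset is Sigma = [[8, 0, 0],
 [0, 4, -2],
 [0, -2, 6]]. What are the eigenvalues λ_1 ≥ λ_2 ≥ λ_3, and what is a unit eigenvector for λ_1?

Step 1 — characteristic polynomial p(λ) = det(λI - Sigma) = λ³ - tr·λ² + c_1·λ - det, where tr = trace, c_1 = sum of the principal 2×2 minors, det = det(Sigma):
  tr = 8 + 4 + 6 = 18,
  c_1 = (8·4 - (0)²) + (8·6 - (0)²) + (4·6 - (-2)²) = 32 + 48 + 20 = 100,
  det = 8·(4·6 - (-2)²) - (0)·((0)·6 - (-2)·(0)) + (0)·((0)·(-2) - 4·(0)) = 8·(20) - (0)·(0) + (0)·(0) = 160.
  So p(λ) = λ³ - 18λ² + 100λ - 160.
Step 2 — look for an integer root (rational root theorem: any rational root is an integer divisor of 160). Testing λ = 8:
  p(8) = 512 - 1152 + 800 - 160 = 0  ✓
  Dividing out (λ - 8): p(λ) = (λ - 8)(λ² - 10λ + 20).
Step 3 — remaining eigenvalues from the quadratic λ² - 10λ + 20 = 0:
  Δ = 10² - 4·20 = 100 - 80 = 20,  λ = (10 ± √20)/2 = (10 ± 4.4721)/2 ≈ 7.2361 or 2.7639.
  Sorted: λ_1 = 8,  λ_2 = 7.2361,  λ_3 = 2.7639  (check: sum = 18 = tr ✓).

Step 4 — unit eigenvector for λ_1 = 8: v spans the null space of (Sigma - λ_1 I), whose rows are
  r_1 = (0, 0, 0),  r_2 = (0, -4, -2),  r_3 = (0, -2, -2).
  v is orthogonal to every row, so take v ∝ r_2 × r_3 = ((-4)·(-2) - (-2)·(-2), (-2)·(0) - (0)·(-2), (0)·(-2) - (-4)·(0)) = (4, 0, 0).
  Rescale (divide by 4): u = (1, 0, 0).
  ||u|| = √((1)² + (0)² + (0)²) = √(1) = 1,  v_1 = u/||u|| ≈ (1, 0, 0) (||v_1|| = 1).

λ_1 = 8,  λ_2 = 7.2361,  λ_3 = 2.7639;  v_1 ≈ (1, 0, 0)
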